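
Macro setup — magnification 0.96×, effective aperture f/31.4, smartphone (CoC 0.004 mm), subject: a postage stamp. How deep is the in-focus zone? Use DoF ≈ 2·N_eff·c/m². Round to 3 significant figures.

At magnification m, DoF ≈ 2·N_eff·c/m² = 2 × 31.4 × 0.004 / 0.96² = 0.2512 / 0.9216 ≈ 0.273 mm.

0.273 mm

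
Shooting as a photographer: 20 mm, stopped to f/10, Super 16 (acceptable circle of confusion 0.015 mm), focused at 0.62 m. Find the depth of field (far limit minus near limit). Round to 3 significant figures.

294 mm

Hyperfocal distance H = f²/(N·c) + f = 20²/(10 × 0.015) + 20 = 400/0.15 + 20 ≈ 2686.7 mm ≈ 2.687 m.
Near limit Dn = s·(H − f)/(H + s − 2f) = 620 × (2686.7 − 20) / (2686.7 + 620 − 2 × 20) = 620 × 2666.7 / 3266.7 ≈ 506.12 mm.
Far limit Df = s·(H − f)/(H − s) = 620 × (2686.7 − 20) / (2686.7 − 620) = 620 × 2666.7 / 2066.7 ≈ 800.00 mm.
Depth of field = Df − Dn = 800.00 − 506.12 ≈ 293.88 mm.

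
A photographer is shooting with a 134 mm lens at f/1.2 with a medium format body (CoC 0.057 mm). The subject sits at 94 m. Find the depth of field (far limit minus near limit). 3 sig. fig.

77.1 m

Hyperfocal distance H = f²/(N·c) + f = 134²/(1.2 × 0.057) + 134 = 17956/0.0684 + 134 ≈ 262648.6 mm ≈ 262.6 m.
Near limit Dn = s·(H − f)/(H + s − 2f) = 94000 × (262648.6 − 134) / (262648.6 + 94000 − 2 × 134) = 94000 × 262514.6 / 356380.6 ≈ 69242 mm.
Far limit Df = s·(H − f)/(H − s) = 94000 × (262648.6 − 134) / (262648.6 − 94000) = 94000 × 262514.6 / 168648.6 ≈ 146318 mm.
Depth of field = Df − Dn = 146318 − 69242 ≈ 77076 mm ≈ 77.1 m.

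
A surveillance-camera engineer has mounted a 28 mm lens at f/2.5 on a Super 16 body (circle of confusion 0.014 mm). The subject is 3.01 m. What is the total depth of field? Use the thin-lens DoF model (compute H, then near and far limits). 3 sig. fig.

Hyperfocal distance H = f²/(N·c) + f = 28²/(2.5 × 0.014) + 28 = 784/0.035 + 28 ≈ 22428.0 mm ≈ 22.43 m.
Near limit Dn = s·(H − f)/(H + s − 2f) = 3010 × (22428.0 − 28) / (22428.0 + 3010 − 2 × 28) = 3010 × 22400.0 / 25382.0 ≈ 2656.37 mm.
Far limit Df = s·(H − f)/(H − s) = 3010 × (22428.0 − 28) / (22428.0 − 3010) = 3010 × 22400.0 / 19418.0 ≈ 3472.24 mm.
Depth of field = Df − Dn = 3472.24 − 2656.37 ≈ 815.87 mm ≈ 0.816 m.

0.816 m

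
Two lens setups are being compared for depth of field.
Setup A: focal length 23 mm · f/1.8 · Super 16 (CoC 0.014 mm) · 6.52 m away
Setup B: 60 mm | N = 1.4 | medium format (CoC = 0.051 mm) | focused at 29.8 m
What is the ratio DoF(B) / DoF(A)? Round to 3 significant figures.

Setup A: H = 23²/(1.8×0.014) + 23 ≈ 21015.1 mm; DoF = Df − Dn = 9442.4 − 4979.0 ≈ 4463.4 mm.
Setup B: H = 60²/(1.4×0.051) + 60 ≈ 50480.2 mm; DoF = Df − Dn = 72655 − 18744 ≈ 53911 mm.
Ratio = 53911 / 4463.4 ≈ 12.1.

12.1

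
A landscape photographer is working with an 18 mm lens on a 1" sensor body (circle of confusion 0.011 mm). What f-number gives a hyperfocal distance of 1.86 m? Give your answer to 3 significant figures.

Rearrange H = f²/(N·c) + f for N: N = f² / ((H − f)·c).
N = 18² / ((1860 − 18) × 0.011) = 324 / 20.26 ≈ 16.

f/16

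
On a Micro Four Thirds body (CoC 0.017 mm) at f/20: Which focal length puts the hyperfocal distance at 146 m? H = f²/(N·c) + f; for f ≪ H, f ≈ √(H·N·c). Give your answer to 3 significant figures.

From H = f²/(N·c) + f, with f ≪ H: f ≈ √(H·N·c) = √(146000 × 20 × 0.017) = √49640 ≈ 222.8 mm.
The +f correction barely moves this — solving exactly, f² + N·c·f − N·c·H = 0 ⇒ f = (−N·c + √((N·c)² + 4·N·c·H))/2 = (−0.34 + √198560)/2 ≈ 222.63 mm, so f ≈ 223 mm.

223 mm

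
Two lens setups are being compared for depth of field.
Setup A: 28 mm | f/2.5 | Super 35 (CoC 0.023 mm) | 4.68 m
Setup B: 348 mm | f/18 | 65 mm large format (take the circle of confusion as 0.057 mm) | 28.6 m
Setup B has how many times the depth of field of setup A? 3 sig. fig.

4.02

Setup A: H = 28²/(2.5×0.023) + 28 ≈ 13662.8 mm; DoF = Df − Dn = 7103.7 − 3489.4 ≈ 3614.3 mm.
Setup B: H = 348²/(18×0.057) + 348 ≈ 118383.1 mm; DoF = Df − Dn = 37600 − 23077 ≈ 14523 mm.
Ratio = 14523 / 3614.3 ≈ 4.02.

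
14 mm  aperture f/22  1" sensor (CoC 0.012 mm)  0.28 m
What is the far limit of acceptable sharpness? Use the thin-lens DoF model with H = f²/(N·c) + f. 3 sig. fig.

436 mm

Hyperfocal distance H = f²/(N·c) + f = 14²/(22 × 0.012) + 14 = 196/0.264 + 14 ≈ 756.4 mm ≈ 0.756 m.
Far limit Df = s·(H − f)/(H − s) = 280 × (756.4 − 14) / (756.4 − 280) = 280 × 742.4 / 476.4 ≈ 436.33 mm.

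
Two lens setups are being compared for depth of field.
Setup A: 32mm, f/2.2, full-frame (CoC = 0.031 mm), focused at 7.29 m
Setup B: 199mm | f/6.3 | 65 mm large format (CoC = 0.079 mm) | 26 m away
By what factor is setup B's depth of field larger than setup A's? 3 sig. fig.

Setup A: H = 32²/(2.2×0.031) + 32 ≈ 15046.7 mm; DoF = Df − Dn = 14111.3 − 4914.4 ≈ 9196.9 mm.
Setup B: H = 199²/(6.3×0.079) + 199 ≈ 79767.0 mm; DoF = Df − Dn = 38477 − 19634 ≈ 18843 mm.
Ratio = 18843 / 9196.9 ≈ 2.05.

2.05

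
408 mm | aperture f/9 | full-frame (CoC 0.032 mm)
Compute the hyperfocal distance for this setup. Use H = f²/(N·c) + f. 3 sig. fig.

578 m

Hyperfocal distance H = f²/(N·c) + f = 408²/(9 × 0.032) + 408 = 166464/0.288 + 408 ≈ 578408.0 mm ≈ 578 m.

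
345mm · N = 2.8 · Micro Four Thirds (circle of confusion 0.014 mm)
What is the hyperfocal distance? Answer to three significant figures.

3040 m

Hyperfocal distance H = f²/(N·c) + f = 345²/(2.8 × 0.014) + 345 = 119025/0.0392 + 345 ≈ 3036697.0 mm ≈ 3040 m.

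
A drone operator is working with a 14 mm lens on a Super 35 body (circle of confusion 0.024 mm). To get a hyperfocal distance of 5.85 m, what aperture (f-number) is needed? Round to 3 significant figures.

f/1.40

Rearrange H = f²/(N·c) + f for N: N = f² / ((H − f)·c).
N = 14² / ((5850 − 14) × 0.024) = 196 / 140.1 ≈ 1.40.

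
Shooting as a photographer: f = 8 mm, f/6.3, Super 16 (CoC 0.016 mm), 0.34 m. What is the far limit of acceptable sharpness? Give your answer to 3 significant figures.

Hyperfocal distance H = f²/(N·c) + f = 8²/(6.3 × 0.016) + 8 = 64/0.1008 + 8 ≈ 642.9 mm ≈ 0.643 m.
Far limit Df = s·(H − f)/(H − s) = 340 × (642.9 − 8) / (642.9 − 340) = 340 × 634.9 / 302.9 ≈ 712.64 mm ≈ 0.713 m.

0.713 m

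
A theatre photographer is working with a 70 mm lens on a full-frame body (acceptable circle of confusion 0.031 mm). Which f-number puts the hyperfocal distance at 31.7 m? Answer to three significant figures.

f/5

Rearrange H = f²/(N·c) + f for N: N = f² / ((H − f)·c).
N = 70² / ((31700 − 70) × 0.031) = 4900 / 980.5 ≈ 5.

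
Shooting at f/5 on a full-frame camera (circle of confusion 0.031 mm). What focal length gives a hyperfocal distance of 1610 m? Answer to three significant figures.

From H = f²/(N·c) + f, with f ≪ H: f ≈ √(H·N·c) = √(1610000 × 5 × 0.031) = √249550 ≈ 499.5 mm.
Exact: f² + N·c·f − N·c·H = 0 ⇒ f = (−N·c + √((N·c)² + 4·N·c·H))/2 = (−0.155 + √998200)/2 ≈ 499.47 mm ≈ 499 mm.

499 mm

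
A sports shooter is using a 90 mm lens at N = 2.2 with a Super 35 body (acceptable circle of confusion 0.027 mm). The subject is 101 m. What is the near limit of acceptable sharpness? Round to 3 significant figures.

Hyperfocal distance H = f²/(N·c) + f = 90²/(2.2 × 0.027) + 90 = 8100/0.0594 + 90 ≈ 136453.6 mm ≈ 136.5 m.
Near limit Dn = s·(H − f)/(H + s − 2f) = 101000 × (136453.6 − 90) / (136453.6 + 101000 − 2 × 90) = 101000 × 136363.6 / 237273.6 ≈ 58046 mm ≈ 58.0 m.

58.0 m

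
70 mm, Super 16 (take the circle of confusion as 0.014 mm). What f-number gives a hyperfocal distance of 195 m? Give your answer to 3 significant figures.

f/1.80

Rearrange H = f²/(N·c) + f for N: N = f² / ((H − f)·c).
N = 70² / ((195000 − 70) × 0.014) = 4900 / 2729 ≈ 1.80.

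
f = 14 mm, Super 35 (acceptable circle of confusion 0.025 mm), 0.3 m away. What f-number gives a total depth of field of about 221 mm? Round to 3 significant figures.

f/9.01

Write h = H − f = f²/(N·c). The thin-lens limits are Dn = s·h/(h + (s−f)) and Df = s·h/(h − (s−f)), so DoF = Df − Dn = 2·s·(s−f)·h / (h² − (s−f)²).
That is a quadratic in h: DoF·h² − 2·s·(s−f)·h − DoF·(s−f)² = 0 ⇒ h = (s−f)·(s + √(s² + DoF²)) / DoF = 286 × (300 + √(300² + 221²)) / 221 = 286 × (300 + 372.614) / 221 ≈ 870.44 mm.
Then N = f²/(c·h) = 14² / (0.025 × 870.44) = 196 / 21.761 ≈ 9.01.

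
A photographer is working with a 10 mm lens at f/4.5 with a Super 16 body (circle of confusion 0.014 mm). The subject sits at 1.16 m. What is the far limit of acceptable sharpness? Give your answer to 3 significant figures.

Hyperfocal distance H = f²/(N·c) + f = 10²/(4.5 × 0.014) + 10 = 100/0.063 + 10 ≈ 1597.3 mm ≈ 1.597 m.
Far limit Df = s·(H − f)/(H − s) = 1160 × (1597.3 − 10) / (1597.3 − 1160) = 1160 × 1587.3 / 437.3 ≈ 4210.5 mm ≈ 4.21 m.

4.21 m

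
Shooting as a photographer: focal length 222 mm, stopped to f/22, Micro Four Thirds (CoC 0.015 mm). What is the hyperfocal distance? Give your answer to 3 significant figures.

Hyperfocal distance H = f²/(N·c) + f = 222²/(22 × 0.015) + 222 = 49284/0.33 + 222 ≈ 149567.5 mm ≈ 150 m.

150 m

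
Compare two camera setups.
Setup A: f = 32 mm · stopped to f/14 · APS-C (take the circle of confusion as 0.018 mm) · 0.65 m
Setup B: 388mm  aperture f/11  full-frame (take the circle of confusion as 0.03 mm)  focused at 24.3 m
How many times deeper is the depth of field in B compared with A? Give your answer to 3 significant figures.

12.6

Setup A: H = 32²/(14×0.018) + 32 ≈ 4095.5 mm; DoF = Df − Dn = 766.59 − 564.19 ≈ 202.40 mm.
Setup B: H = 388²/(11×0.03) + 388 ≈ 456581.9 mm; DoF = Df − Dn = 25644.2 − 23089.7 ≈ 2554.5 mm.
Ratio = 2554.5 / 202.40 ≈ 12.6.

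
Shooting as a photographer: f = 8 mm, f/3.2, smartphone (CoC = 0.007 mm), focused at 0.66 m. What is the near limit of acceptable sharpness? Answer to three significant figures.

0.537 m

Hyperfocal distance H = f²/(N·c) + f = 8²/(3.2 × 0.007) + 8 = 64/0.0224 + 8 ≈ 2865.1 mm ≈ 2.865 m.
Near limit Dn = s·(H − f)/(H + s − 2f) = 660 × (2865.1 − 8) / (2865.1 + 660 − 2 × 8) = 660 × 2857.1 / 3509.1 ≈ 537.37 mm ≈ 0.537 m.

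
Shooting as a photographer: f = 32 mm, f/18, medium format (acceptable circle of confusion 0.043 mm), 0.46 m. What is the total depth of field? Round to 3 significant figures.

Hyperfocal distance H = f²/(N·c) + f = 32²/(18 × 0.043) + 32 = 1024/0.774 + 32 ≈ 1355.0 mm ≈ 1.355 m.
Near limit Dn = s·(H − f)/(H + s − 2f) = 460 × (1355.0 − 32) / (1355.0 + 460 − 2 × 32) = 460 × 1323.0 / 1751.0 ≈ 347.56 mm.
Far limit Df = s·(H − f)/(H − s) = 460 × (1355.0 − 32) / (1355.0 − 460) = 460 × 1323.0 / 895.0 ≈ 679.98 mm.
Depth of field = Df − Dn = 679.98 − 347.56 ≈ 332.42 mm.

332 mm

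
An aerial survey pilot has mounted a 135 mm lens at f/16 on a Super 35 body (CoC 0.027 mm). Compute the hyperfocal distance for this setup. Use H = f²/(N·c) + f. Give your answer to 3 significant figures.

42.3 m

Hyperfocal distance H = f²/(N·c) + f = 135²/(16 × 0.027) + 135 = 18225/0.432 + 135 ≈ 42322.5 mm ≈ 42.3 m.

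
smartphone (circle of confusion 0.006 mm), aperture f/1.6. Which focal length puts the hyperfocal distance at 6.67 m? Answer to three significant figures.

From H = f²/(N·c) + f, with f ≪ H: f ≈ √(H·N·c) = √(6670 × 1.6 × 0.006) = √64.032 ≈ 8.002 mm.
The +f correction barely moves this — solving exactly, f² + N·c·f − N·c·H = 0 ⇒ f = (−N·c + √((N·c)² + 4·N·c·H))/2 = (−0.0096 + √256.13)/2 ≈ 7.9972 mm, so f ≈ 8.00 mm.

8.00 mm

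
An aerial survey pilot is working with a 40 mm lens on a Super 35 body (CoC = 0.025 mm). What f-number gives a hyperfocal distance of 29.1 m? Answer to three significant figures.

f/2.20

Rearrange H = f²/(N·c) + f for N: N = f² / ((H − f)·c).
N = 40² / ((29100 − 40) × 0.025) = 1600 / 726.5 ≈ 2.20.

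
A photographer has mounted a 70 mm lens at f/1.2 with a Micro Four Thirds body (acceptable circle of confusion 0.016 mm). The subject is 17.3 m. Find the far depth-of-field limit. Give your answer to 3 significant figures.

18.6 m

Hyperfocal distance H = f²/(N·c) + f = 70²/(1.2 × 0.016) + 70 = 4900/0.0192 + 70 ≈ 255278.3 mm ≈ 255.3 m.
Far limit Df = s·(H − f)/(H − s) = 17300 × (255278.3 − 70) / (255278.3 − 17300) = 17300 × 255208.3 / 237978.3 ≈ 18553 mm ≈ 18.6 m.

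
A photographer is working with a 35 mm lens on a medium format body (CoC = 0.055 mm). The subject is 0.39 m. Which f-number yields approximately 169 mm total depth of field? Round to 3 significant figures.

f/13

Write h = H − f = f²/(N·c). The thin-lens limits are Dn = s·h/(h + (s−f)) and Df = s·h/(h − (s−f)), so DoF = Df − Dn = 2·s·(s−f)·h / (h² − (s−f)²).
That is a quadratic in h: DoF·h² − 2·s·(s−f)·h − DoF·(s−f)² = 0 ⇒ h = (s−f)·(s + √(s² + DoF²)) / DoF = 355 × (390 + √(390² + 169²)) / 169 = 355 × (390 + 425.042) / 169 ≈ 1712.1 mm.
Then N = f²/(c·h) = 35² / (0.055 × 1712.1) = 1225 / 94.164 ≈ 13.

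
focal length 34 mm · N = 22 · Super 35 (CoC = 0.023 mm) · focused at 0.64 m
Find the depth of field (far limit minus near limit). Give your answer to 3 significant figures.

365 mm

Hyperfocal distance H = f²/(N·c) + f = 34²/(22 × 0.023) + 34 = 1156/0.506 + 34 ≈ 2318.6 mm ≈ 2.319 m.
Near limit Dn = s·(H − f)/(H + s − 2f) = 640 × (2318.6 − 34) / (2318.6 + 640 − 2 × 34) = 640 × 2284.6 / 2890.6 ≈ 505.83 mm.
Far limit Df = s·(H − f)/(H − s) = 640 × (2318.6 − 34) / (2318.6 − 640) = 640 × 2284.6 / 1678.6 ≈ 871.05 mm.
Depth of field = Df − Dn = 871.05 − 505.83 ≈ 365.22 mm.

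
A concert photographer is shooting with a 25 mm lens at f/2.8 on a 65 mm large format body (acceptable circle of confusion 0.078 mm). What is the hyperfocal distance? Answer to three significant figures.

2.89 m

Hyperfocal distance H = f²/(N·c) + f = 25²/(2.8 × 0.078) + 25 = 625/0.2184 + 25 ≈ 2886.7 mm ≈ 2.89 m.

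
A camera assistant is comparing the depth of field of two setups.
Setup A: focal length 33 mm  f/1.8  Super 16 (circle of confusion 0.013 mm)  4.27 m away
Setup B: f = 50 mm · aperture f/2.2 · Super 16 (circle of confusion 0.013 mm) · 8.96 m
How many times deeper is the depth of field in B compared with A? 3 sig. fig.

Setup A: H = 33²/(1.8×0.013) + 33 ≈ 46571.5 mm; DoF = Df − Dn = 4697.69 − 3913.69 ≈ 784.00 mm.
Setup B: H = 50²/(2.2×0.013) + 50 ≈ 87462.6 mm; DoF = Df − Dn = 9977.0 − 8131.2 ≈ 1845.8 mm.
Ratio = 1845.8 / 784.00 ≈ 2.35.

2.35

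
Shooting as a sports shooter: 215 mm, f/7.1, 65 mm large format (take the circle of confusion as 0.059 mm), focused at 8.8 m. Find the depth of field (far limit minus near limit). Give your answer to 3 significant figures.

Hyperfocal distance H = f²/(N·c) + f = 215²/(7.1 × 0.059) + 215 = 46225/0.4189 + 215 ≈ 110563.5 mm ≈ 110.6 m.
Near limit Dn = s·(H − f)/(H + s − 2f) = 8800 × (110563.5 − 215) / (110563.5 + 8800 − 2 × 215) = 8800 × 110348.5 / 118933.5 ≈ 8164.8 mm.
Far limit Df = s·(H − f)/(H − s) = 8800 × (110563.5 − 215) / (110563.5 − 8800) = 8800 × 110348.5 / 101763.5 ≈ 9542.4 mm.
Depth of field = Df − Dn = 9542.4 − 8164.8 ≈ 1377.6 mm ≈ 1.38 m.

1.38 m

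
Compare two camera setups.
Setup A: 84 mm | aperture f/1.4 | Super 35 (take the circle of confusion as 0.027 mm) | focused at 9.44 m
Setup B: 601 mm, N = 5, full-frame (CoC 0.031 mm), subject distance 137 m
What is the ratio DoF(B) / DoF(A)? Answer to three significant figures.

Setup A: H = 84²/(1.4×0.027) + 84 ≈ 186750.7 mm; DoF = Df − Dn = 9938.11 − 8989.44 ≈ 948.67 mm.
Setup B: H = 601²/(5×0.031) + 601 ≈ 2330930.0 mm; DoF = Df − Dn = 145517 − 129425 ≈ 16092 mm.
Ratio = 16092 / 948.67 ≈ 17.0.

17.0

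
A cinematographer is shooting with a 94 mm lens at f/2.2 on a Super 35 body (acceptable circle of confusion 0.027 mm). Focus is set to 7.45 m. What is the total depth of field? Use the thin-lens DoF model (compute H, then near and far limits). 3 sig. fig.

Hyperfocal distance H = f²/(N·c) + f = 94²/(2.2 × 0.027) + 94 = 8836/0.0594 + 94 ≈ 148848.2 mm ≈ 148.8 m.
Near limit Dn = s·(H − f)/(H + s − 2f) = 7450 × (148848.2 − 94) / (148848.2 + 7450 − 2 × 94) = 7450 × 148754.2 / 156110.2 ≈ 7098.95 mm.
Far limit Df = s·(H − f)/(H − s) = 7450 × (148848.2 − 94) / (148848.2 − 7450) = 7450 × 148754.2 / 141398.2 ≈ 7837.57 mm.
Depth of field = Df − Dn = 7837.57 − 7098.95 ≈ 738.62 mm ≈ 0.739 m.

0.739 m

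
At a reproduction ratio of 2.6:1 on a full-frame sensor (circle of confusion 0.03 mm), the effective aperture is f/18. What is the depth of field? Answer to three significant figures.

0.160 mm

At magnification m, DoF ≈ 2·N_eff·c/m² = 2 × 18 × 0.03 / 2.6² = 1.08 / 6.76 ≈ 0.16 mm.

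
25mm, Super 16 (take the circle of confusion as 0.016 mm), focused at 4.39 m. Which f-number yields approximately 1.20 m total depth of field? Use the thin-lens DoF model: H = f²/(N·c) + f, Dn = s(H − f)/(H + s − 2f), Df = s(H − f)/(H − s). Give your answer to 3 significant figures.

Write h = H − f = f²/(N·c). The thin-lens limits are Dn = s·h/(h + (s−f)) and Df = s·h/(h − (s−f)), so DoF = Df − Dn = 2·s·(s−f)·h / (h² − (s−f)²).
That is a quadratic in h: DoF·h² − 2·s·(s−f)·h − DoF·(s−f)² = 0 ⇒ h = (s−f)·(s + √(s² + DoF²)) / DoF = 4365 × (4390 + √(4390² + 1200²)) / 1200 = 4365 × (4390 + 4551.05) / 1200 ≈ 32523 mm.
Then N = f²/(c·h) = 25² / (0.016 × 32523) = 625 / 520.37 ≈ 1.20.

f/1.20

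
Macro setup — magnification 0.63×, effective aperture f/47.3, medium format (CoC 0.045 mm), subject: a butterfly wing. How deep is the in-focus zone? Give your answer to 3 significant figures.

At magnification m, DoF ≈ 2·N_eff·c/m² = 2 × 47.3 × 0.045 / 0.63² = 4.257 / 0.3969 ≈ 10.7 mm.

10.7 mm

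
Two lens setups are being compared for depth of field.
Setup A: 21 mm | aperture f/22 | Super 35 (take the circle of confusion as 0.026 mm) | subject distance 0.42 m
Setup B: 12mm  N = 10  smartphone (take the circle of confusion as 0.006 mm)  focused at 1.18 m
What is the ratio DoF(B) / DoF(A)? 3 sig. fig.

2.53

Setup A: H = 21²/(22×0.026) + 21 ≈ 792.0 mm; DoF = Df − Dn = 870.51 − 276.77 ≈ 593.74 mm.
Setup B: H = 12²/(10×0.006) + 12 ≈ 2412.0 mm; DoF = Df − Dn = 2298.7 − 793.7 ≈ 1505.0 mm.
Ratio = 1505.0 / 593.74 ≈ 2.53.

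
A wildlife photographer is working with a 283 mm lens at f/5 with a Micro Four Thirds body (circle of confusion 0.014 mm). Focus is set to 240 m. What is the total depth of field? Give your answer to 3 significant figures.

105 m

Hyperfocal distance H = f²/(N·c) + f = 283²/(5 × 0.014) + 283 = 80089/0.07 + 283 ≈ 1144411.6 mm ≈ 1144 m.
Near limit Dn = s·(H − f)/(H + s − 2f) = 240000 × (1144411.6 − 283) / (1144411.6 + 240000 − 2 × 283) = 240000 × 1144128.6 / 1383845.6 ≈ 198426 mm.
Far limit Df = s·(H − f)/(H − s) = 240000 × (1144411.6 − 283) / (1144411.6 − 240000) = 240000 × 1144128.6 / 904411.6 ≈ 303613 mm.
Depth of field = Df − Dn = 303613 − 198426 ≈ 105187 mm ≈ 105 m.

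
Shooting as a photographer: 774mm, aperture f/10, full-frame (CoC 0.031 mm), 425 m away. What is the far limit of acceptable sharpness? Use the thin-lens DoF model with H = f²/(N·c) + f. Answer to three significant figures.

545 m

Hyperfocal distance H = f²/(N·c) + f = 774²/(10 × 0.031) + 774 = 599076/0.31 + 774 ≈ 1933277.2 mm ≈ 1933 m.
Far limit Df = s·(H − f)/(H − s) = 425000 × (1933277.2 − 774) / (1933277.2 − 425000) = 425000 × 1932503.2 / 1508277.2 ≈ 544538 mm ≈ 545 m.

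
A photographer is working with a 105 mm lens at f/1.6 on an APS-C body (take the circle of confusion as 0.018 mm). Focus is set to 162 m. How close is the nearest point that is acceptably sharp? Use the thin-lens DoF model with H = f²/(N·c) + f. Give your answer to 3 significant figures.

Hyperfocal distance H = f²/(N·c) + f = 105²/(1.6 × 0.018) + 105 = 11025/0.0288 + 105 ≈ 382917.5 mm ≈ 382.9 m.
Near limit Dn = s·(H − f)/(H + s − 2f) = 162000 × (382917.5 − 105) / (382917.5 + 162000 − 2 × 105) = 162000 × 382812.5 / 544707.5 ≈ 113851 mm ≈ 114 m.

114 m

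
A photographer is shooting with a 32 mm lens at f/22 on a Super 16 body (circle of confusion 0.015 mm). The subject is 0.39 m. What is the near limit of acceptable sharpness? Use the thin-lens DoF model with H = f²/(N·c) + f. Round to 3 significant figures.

350 mm

Hyperfocal distance H = f²/(N·c) + f = 32²/(22 × 0.015) + 32 = 1024/0.33 + 32 ≈ 3135.0 mm ≈ 3.135 m.
Near limit Dn = s·(H − f)/(H + s − 2f) = 390 × (3135.0 − 32) / (3135.0 + 390 − 2 × 32) = 390 × 3103.0 / 3461.0 ≈ 349.66 mm.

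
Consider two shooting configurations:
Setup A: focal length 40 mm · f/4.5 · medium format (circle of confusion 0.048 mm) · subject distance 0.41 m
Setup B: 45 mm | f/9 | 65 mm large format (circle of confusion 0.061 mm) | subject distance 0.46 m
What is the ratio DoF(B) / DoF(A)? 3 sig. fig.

Setup A: H = 40²/(4.5×0.048) + 40 ≈ 7447.4 mm; DoF = Df − Dn = 431.556 − 390.495 ≈ 41.061 mm.
Setup B: H = 45²/(9×0.061) + 45 ≈ 3733.5 mm; DoF = Df − Dn = 518.32 − 413.48 ≈ 104.84 mm.
Ratio = 104.84 / 41.061 ≈ 2.55.

2.55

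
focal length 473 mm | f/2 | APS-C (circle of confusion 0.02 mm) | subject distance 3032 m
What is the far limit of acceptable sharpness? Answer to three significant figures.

6620 m

Hyperfocal distance H = f²/(N·c) + f = 473²/(2 × 0.02) + 473 = 223729/0.04 + 473 ≈ 5593698.0 mm ≈ 5594 m.
Far limit Df = s·(H − f)/(H − s) = 3032000 × (5593698.0 − 473) / (5593698.0 − 3032000) = 3032000 × 5593225.0 / 2561698.0 ≈ 6620085 mm ≈ 6620 m.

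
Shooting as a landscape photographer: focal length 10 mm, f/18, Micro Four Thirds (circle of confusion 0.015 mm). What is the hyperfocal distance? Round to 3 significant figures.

Hyperfocal distance H = f²/(N·c) + f = 10²/(18 × 0.015) + 10 = 100/0.27 + 10 ≈ 380.4 mm ≈ 0.380 m.

380 mm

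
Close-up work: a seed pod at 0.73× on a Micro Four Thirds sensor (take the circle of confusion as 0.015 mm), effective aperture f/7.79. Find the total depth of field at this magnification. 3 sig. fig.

0.439 mm

At magnification m, DoF ≈ 2·N_eff·c/m² = 2 × 7.79 × 0.015 / 0.73² = 0.2337 / 0.5329 ≈ 0.439 mm.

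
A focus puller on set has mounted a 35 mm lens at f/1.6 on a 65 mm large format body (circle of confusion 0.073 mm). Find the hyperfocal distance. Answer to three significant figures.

Hyperfocal distance H = f²/(N·c) + f = 35²/(1.6 × 0.073) + 35 = 1225/0.1168 + 35 ≈ 10523.0 mm ≈ 10.5 m.

10.5 m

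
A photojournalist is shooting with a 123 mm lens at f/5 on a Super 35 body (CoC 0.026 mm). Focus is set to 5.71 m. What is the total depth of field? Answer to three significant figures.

Hyperfocal distance H = f²/(N·c) + f = 123²/(5 × 0.026) + 123 = 15129/0.13 + 123 ≈ 116499.9 mm ≈ 116.5 m.
Near limit Dn = s·(H − f)/(H + s − 2f) = 5710 × (116499.9 − 123) / (116499.9 + 5710 − 2 × 123) = 5710 × 116376.9 / 121963.9 ≈ 5448.43 mm.
Far limit Df = s·(H − f)/(H − s) = 5710 × (116499.9 − 123) / (116499.9 − 5710) = 5710 × 116376.9 / 110789.9 ≈ 5997.95 mm.
Depth of field = Df − Dn = 5997.95 − 5448.43 ≈ 549.52 mm ≈ 0.550 m.

0.550 m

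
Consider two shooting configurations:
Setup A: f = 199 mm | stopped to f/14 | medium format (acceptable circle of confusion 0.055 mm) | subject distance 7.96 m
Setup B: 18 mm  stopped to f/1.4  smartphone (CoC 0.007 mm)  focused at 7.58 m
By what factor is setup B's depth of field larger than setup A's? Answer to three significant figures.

1.49

Setup A: H = 199²/(14×0.055) + 199 ≈ 51628.9 mm; DoF = Df − Dn = 9374.7 − 6916.3 ≈ 2458.4 mm.
Setup B: H = 18²/(1.4×0.007) + 18 ≈ 33079.2 mm; DoF = Df − Dn = 9827.9 − 6169.0 ≈ 3658.9 mm.
Ratio = 3658.9 / 2458.4 ≈ 1.49.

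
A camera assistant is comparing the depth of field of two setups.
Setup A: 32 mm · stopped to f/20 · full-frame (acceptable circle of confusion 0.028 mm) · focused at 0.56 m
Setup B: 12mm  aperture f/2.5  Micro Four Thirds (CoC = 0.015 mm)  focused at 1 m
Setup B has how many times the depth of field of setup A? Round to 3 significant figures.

Setup A: H = 32²/(20×0.028) + 32 ≈ 1860.6 mm; DoF = Df − Dn = 787.35 − 434.53 ≈ 352.82 mm.
Setup B: H = 12²/(2.5×0.015) + 12 ≈ 3852.0 mm; DoF = Df − Dn = 1346.42 − 795.36 ≈ 551.06 mm.
Ratio = 551.06 / 352.82 ≈ 1.56.

1.56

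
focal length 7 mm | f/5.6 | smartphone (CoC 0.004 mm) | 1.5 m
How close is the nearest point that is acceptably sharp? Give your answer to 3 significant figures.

0.892 m

Hyperfocal distance H = f²/(N·c) + f = 7²/(5.6 × 0.004) + 7 = 49/0.0224 + 7 ≈ 2194.5 mm ≈ 2.195 m.
Near limit Dn = s·(H − f)/(H + s − 2f) = 1500 × (2194.5 − 7) / (2194.5 + 1500 − 2 × 7) = 1500 × 2187.5 / 3680.5 ≈ 891.52 mm ≈ 0.892 m.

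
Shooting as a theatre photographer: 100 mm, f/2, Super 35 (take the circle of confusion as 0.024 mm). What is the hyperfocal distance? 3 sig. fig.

Hyperfocal distance H = f²/(N·c) + f = 100²/(2 × 0.024) + 100 = 10000/0.048 + 100 ≈ 208433.3 mm ≈ 208 m.

208 m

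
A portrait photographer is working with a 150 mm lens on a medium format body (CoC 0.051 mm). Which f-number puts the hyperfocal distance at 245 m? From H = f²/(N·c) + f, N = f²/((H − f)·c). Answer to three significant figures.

Rearrange H = f²/(N·c) + f for N: N = f² / ((H − f)·c).
N = 150² / ((245000 − 150) × 0.051) = 22500 / 12487 ≈ 1.80.

f/1.80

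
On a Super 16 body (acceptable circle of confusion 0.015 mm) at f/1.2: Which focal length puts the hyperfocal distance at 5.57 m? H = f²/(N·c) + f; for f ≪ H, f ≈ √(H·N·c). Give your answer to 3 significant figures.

From H = f²/(N·c) + f, with f ≪ H: f ≈ √(H·N·c) = √(5570 × 1.2 × 0.015) = √100.26 ≈ 10.01 mm.
The +f correction barely moves this — solving exactly, f² + N·c·f − N·c·H = 0 ⇒ f = (−N·c + √((N·c)² + 4·N·c·H))/2 = (−0.018 + √401.04)/2 ≈ 10.004 mm, so f ≈ 10.0 mm.

10.0 mm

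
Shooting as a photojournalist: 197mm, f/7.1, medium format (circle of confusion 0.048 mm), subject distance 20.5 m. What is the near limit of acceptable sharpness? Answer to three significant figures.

17.4 m

Hyperfocal distance H = f²/(N·c) + f = 197²/(7.1 × 0.048) + 197 = 38809/0.3408 + 197 ≈ 114073.2 mm ≈ 114.1 m.
Near limit Dn = s·(H − f)/(H + s − 2f) = 20500 × (114073.2 − 197) / (114073.2 + 20500 − 2 × 197) = 20500 × 113876.2 / 134179.2 ≈ 17398 mm ≈ 17.4 m.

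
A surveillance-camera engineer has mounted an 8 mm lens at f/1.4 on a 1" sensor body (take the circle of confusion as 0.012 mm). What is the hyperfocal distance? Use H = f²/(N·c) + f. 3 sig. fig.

Hyperfocal distance H = f²/(N·c) + f = 8²/(1.4 × 0.012) + 8 = 64/0.0168 + 8 ≈ 3817.5 mm ≈ 3.82 m.

3.82 m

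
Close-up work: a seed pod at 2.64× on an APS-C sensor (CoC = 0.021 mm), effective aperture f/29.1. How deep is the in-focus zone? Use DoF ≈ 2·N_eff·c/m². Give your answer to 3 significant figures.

At magnification m, DoF ≈ 2·N_eff·c/m² = 2 × 29.1 × 0.021 / 2.64² = 1.222 / 6.97 ≈ 0.175 mm.

0.175 mm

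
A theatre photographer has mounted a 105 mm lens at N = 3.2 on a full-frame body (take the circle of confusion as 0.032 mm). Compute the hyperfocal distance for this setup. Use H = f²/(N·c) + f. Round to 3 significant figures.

Hyperfocal distance H = f²/(N·c) + f = 105²/(3.2 × 0.032) + 105 = 11025/0.1024 + 105 ≈ 107771.0 mm ≈ 108 m.

108 m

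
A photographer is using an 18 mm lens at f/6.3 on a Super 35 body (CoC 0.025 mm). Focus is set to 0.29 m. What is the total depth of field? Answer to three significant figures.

78.1 mm

Hyperfocal distance H = f²/(N·c) + f = 18²/(6.3 × 0.025) + 18 = 324/0.1575 + 18 ≈ 2075.1 mm ≈ 2.075 m.
Near limit Dn = s·(H − f)/(H + s − 2f) = 290 × (2075.1 − 18) / (2075.1 + 290 − 2 × 18) = 290 × 2057.1 / 2329.1 ≈ 256.133 mm.
Far limit Df = s·(H − f)/(H − s) = 290 × (2075.1 − 18) / (2075.1 − 290) = 290 × 2057.1 / 1785.1 ≈ 334.187 mm.
Depth of field = Df − Dn = 334.187 − 256.133 ≈ 78.054 mm.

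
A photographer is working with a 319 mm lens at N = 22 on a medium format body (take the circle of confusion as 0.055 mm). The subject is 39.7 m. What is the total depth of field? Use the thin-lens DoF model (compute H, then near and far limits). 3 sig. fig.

Hyperfocal distance H = f²/(N·c) + f = 319²/(22 × 0.055) + 319 = 101761/1.21 + 319 ≈ 84419.0 mm ≈ 84.42 m.
Near limit Dn = s·(H − f)/(H + s − 2f) = 39700 × (84419.0 − 319) / (84419.0 + 39700 − 2 × 319) = 39700 × 84100.0 / 123481.0 ≈ 27039 mm.
Far limit Df = s·(H − f)/(H − s) = 39700 × (84419.0 − 319) / (84419.0 − 39700) = 39700 × 84100.0 / 44719.0 ≈ 74661 mm.
Depth of field = Df − Dn = 74661 − 27039 ≈ 47622 mm ≈ 47.6 m.

47.6 m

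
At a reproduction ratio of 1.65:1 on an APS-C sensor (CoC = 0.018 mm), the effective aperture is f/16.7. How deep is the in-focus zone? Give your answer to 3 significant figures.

0.221 mm

At magnification m, DoF ≈ 2·N_eff·c/m² = 2 × 16.7 × 0.018 / 1.65² = 0.6012 / 2.722 ≈ 0.221 mm.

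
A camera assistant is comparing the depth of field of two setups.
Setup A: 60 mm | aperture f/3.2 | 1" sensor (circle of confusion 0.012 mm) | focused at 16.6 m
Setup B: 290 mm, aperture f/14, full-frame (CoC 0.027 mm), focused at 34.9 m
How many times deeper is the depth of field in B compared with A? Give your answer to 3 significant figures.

Setup A: H = 60²/(3.2×0.012) + 60 ≈ 93810.0 mm; DoF = Df − Dn = 20156.1 − 14110.5 ≈ 6045.6 mm.
Setup B: H = 290²/(14×0.027) + 290 ≈ 222776.8 mm; DoF = Df − Dn = 41329 − 30202 ≈ 11127 mm.
Ratio = 11127 / 6045.6 ≈ 1.84.

1.84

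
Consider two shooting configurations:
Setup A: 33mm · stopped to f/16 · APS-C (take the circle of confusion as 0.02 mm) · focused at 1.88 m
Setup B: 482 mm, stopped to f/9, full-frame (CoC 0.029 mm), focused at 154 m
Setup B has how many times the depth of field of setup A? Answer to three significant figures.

Setup A: H = 33²/(16×0.02) + 33 ≈ 3436.1 mm; DoF = Df − Dn = 4111.4 − 1218.6 ≈ 2892.8 mm.
Setup B: H = 482²/(9×0.029) + 482 ≈ 890612.3 mm; DoF = Df − Dn = 186095 − 131347 ≈ 54748 mm.
Ratio = 54748 / 2892.8 ≈ 18.9.

18.9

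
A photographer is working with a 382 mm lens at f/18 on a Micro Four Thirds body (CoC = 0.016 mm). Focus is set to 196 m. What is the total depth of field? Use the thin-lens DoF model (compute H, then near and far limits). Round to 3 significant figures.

Hyperfocal distance H = f²/(N·c) + f = 382²/(18 × 0.016) + 382 = 145924/0.288 + 382 ≈ 507062.6 mm ≈ 507.1 m.
Near limit Dn = s·(H − f)/(H + s − 2f) = 196000 × (507062.6 − 382) / (507062.6 + 196000 − 2 × 382) = 196000 × 506680.6 / 702298.6 ≈ 141406 mm.
Far limit Df = s·(H − f)/(H − s) = 196000 × (507062.6 − 382) / (507062.6 − 196000) = 196000 × 506680.6 / 311062.6 ≈ 319259 mm.
Depth of field = Df − Dn = 319259 − 141406 ≈ 177853 mm ≈ 178 m.

178 m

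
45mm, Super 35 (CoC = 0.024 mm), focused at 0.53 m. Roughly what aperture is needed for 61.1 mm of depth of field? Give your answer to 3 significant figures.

f/9.99

Write h = H − f = f²/(N·c). The thin-lens limits are Dn = s·h/(h + (s−f)) and Df = s·h/(h − (s−f)), so DoF = Df − Dn = 2·s·(s−f)·h / (h² − (s−f)²).
That is a quadratic in h: DoF·h² − 2·s·(s−f)·h − DoF·(s−f)² = 0 ⇒ h = (s−f)·(s + √(s² + DoF²)) / DoF = 485 × (530 + √(530² + 61.1²)) / 61.1 = 485 × (530 + 533.510) / 61.1 ≈ 8441.9 mm.
Then N = f²/(c·h) = 45² / (0.024 × 8441.9) = 2025 / 202.61 ≈ 9.99.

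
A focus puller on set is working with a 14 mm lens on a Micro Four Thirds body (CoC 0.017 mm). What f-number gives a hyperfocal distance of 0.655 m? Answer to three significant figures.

Rearrange H = f²/(N·c) + f for N: N = f² / ((H − f)·c).
N = 14² / ((655 − 14) × 0.017) = 196 / 10.90 ≈ 18.

f/18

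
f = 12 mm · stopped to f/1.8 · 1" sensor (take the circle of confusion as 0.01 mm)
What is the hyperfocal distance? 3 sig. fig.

8.01 m

Hyperfocal distance H = f²/(N·c) + f = 12²/(1.8 × 0.01) + 12 = 144/0.018 + 12 ≈ 8012.0 mm ≈ 8.01 m.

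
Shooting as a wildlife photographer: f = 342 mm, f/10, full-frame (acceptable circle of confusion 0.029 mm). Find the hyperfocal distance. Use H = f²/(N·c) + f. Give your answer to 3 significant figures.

404 m

Hyperfocal distance H = f²/(N·c) + f = 342²/(10 × 0.029) + 342 = 116964/0.29 + 342 ≈ 403666.1 mm ≈ 404 m.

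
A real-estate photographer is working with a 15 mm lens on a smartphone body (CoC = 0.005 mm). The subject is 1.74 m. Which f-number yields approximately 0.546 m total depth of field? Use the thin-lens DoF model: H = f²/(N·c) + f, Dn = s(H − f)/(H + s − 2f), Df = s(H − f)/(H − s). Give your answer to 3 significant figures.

f/4

Write h = H − f = f²/(N·c). The thin-lens limits are Dn = s·h/(h + (s−f)) and Df = s·h/(h − (s−f)), so DoF = Df − Dn = 2·s·(s−f)·h / (h² − (s−f)²).
That is a quadratic in h: DoF·h² − 2·s·(s−f)·h − DoF·(s−f)² = 0 ⇒ h = (s−f)·(s + √(s² + DoF²)) / DoF = 1725 × (1740 + √(1740² + 546²)) / 546 = 1725 × (1740 + 1823.65) / 546 ≈ 11259 mm.
Then N = f²/(c·h) = 15² / (0.005 × 11259) = 225 / 56.294 ≈ 4.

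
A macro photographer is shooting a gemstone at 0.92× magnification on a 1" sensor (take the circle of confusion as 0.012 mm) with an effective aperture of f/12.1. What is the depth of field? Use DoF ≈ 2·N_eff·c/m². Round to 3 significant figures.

At magnification m, DoF ≈ 2·N_eff·c/m² = 2 × 12.1 × 0.012 / 0.92² = 0.2904 / 0.8464 ≈ 0.343 mm.

0.343 mm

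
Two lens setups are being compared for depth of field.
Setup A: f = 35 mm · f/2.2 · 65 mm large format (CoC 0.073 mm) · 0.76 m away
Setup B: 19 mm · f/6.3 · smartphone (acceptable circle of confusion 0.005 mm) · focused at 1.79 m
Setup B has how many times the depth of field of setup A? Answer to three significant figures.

3.89

Setup A: H = 35²/(2.2×0.073) + 35 ≈ 7662.6 mm; DoF = Df − Dn = 839.82 − 694.03 ≈ 145.79 mm.
Setup B: H = 19²/(6.3×0.005) + 19 ≈ 11479.3 mm; DoF = Df − Dn = 2117.17 − 1550.41 ≈ 566.76 mm.
Ratio = 566.76 / 145.79 ≈ 3.89.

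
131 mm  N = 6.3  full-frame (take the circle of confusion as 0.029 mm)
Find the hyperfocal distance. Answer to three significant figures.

94.1 m

Hyperfocal distance H = f²/(N·c) + f = 131²/(6.3 × 0.029) + 131 = 17161/0.1827 + 131 ≈ 94060.9 mm ≈ 94.1 m.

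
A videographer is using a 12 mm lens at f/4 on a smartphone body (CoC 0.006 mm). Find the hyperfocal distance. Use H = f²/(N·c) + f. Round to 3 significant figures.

6.01 m

Hyperfocal distance H = f²/(N·c) + f = 12²/(4 × 0.006) + 12 = 144/0.024 + 12 ≈ 6012.0 mm ≈ 6.01 m.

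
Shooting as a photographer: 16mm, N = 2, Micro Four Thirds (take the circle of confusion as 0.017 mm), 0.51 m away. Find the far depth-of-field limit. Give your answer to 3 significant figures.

0.546 m

Hyperfocal distance H = f²/(N·c) + f = 16²/(2 × 0.017) + 16 = 256/0.034 + 16 ≈ 7545.4 mm ≈ 7.545 m.
Far limit Df = s·(H − f)/(H − s) = 510 × (7545.4 − 16) / (7545.4 − 510) = 510 × 7529.4 / 7035.4 ≈ 545.81 mm ≈ 0.546 m.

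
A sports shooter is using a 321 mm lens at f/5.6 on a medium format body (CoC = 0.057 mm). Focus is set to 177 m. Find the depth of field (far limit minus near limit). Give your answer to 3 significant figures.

277 m

Hyperfocal distance H = f²/(N·c) + f = 321²/(5.6 × 0.057) + 321 = 103041/0.3192 + 321 ≈ 323131.2 mm ≈ 323.1 m.
Near limit Dn = s·(H − f)/(H + s − 2f) = 177000 × (323131.2 − 321) / (323131.2 + 177000 − 2 × 321) = 177000 × 322810.2 / 499489.2 ≈ 114392 mm.
Far limit Df = s·(H − f)/(H − s) = 177000 × (323131.2 − 321) / (323131.2 − 177000) = 177000 × 322810.2 / 146131.2 ≈ 391001 mm.
Depth of field = Df − Dn = 391001 − 114392 ≈ 276609 mm ≈ 277 m.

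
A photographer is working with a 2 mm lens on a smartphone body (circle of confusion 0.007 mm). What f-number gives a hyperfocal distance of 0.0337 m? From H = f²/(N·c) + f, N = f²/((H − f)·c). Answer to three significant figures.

f/18

Rearrange H = f²/(N·c) + f for N: N = f² / ((H − f)·c).
N = 2² / ((34 − 2) × 0.007) = 4 / 0.2219 ≈ 18.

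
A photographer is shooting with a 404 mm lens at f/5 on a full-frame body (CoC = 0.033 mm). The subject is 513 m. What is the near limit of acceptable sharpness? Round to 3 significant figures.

338 m

Hyperfocal distance H = f²/(N·c) + f = 404²/(5 × 0.033) + 404 = 163216/0.165 + 404 ≈ 989591.9 mm ≈ 989.6 m.
Near limit Dn = s·(H − f)/(H + s − 2f) = 513000 × (989591.9 − 404) / (989591.9 + 513000 − 2 × 404) = 513000 × 989187.9 / 1501783.9 ≈ 337900 mm ≈ 338 m.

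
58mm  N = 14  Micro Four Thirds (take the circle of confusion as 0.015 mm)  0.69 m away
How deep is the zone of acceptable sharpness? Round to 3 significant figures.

Hyperfocal distance H = f²/(N·c) + f = 58²/(14 × 0.015) + 58 = 3364/0.21 + 58 ≈ 16077.0 mm ≈ 16.08 m.
Near limit Dn = s·(H − f)/(H + s − 2f) = 690 × (16077.0 − 58) / (16077.0 + 690 − 2 × 58) = 690 × 16019.0 / 16651.0 ≈ 663.811 mm.
Far limit Df = s·(H − f)/(H − s) = 690 × (16077.0 − 58) / (16077.0 − 690) = 690 × 16019.0 / 15387.0 ≈ 718.341 mm.
Depth of field = Df − Dn = 718.341 − 663.811 ≈ 54.530 mm.

54.5 mm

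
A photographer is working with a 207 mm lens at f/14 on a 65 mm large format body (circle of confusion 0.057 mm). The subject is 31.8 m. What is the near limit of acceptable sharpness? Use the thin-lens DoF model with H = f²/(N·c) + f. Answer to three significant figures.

20.0 m

Hyperfocal distance H = f²/(N·c) + f = 207²/(14 × 0.057) + 207 = 42849/0.798 + 207 ≈ 53902.5 mm ≈ 53.90 m.
Near limit Dn = s·(H − f)/(H + s − 2f) = 31800 × (53902.5 − 207) / (53902.5 + 31800 − 2 × 207) = 31800 × 53695.5 / 85288.5 ≈ 20020 mm ≈ 20.0 m.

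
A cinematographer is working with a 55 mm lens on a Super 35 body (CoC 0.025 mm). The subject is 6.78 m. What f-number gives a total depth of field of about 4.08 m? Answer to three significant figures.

Write h = H − f = f²/(N·c). The thin-lens limits are Dn = s·h/(h + (s−f)) and Df = s·h/(h − (s−f)), so DoF = Df − Dn = 2·s·(s−f)·h / (h² − (s−f)²).
That is a quadratic in h: DoF·h² − 2·s·(s−f)·h − DoF·(s−f)² = 0 ⇒ h = (s−f)·(s + √(s² + DoF²)) / DoF = 6725 × (6780 + √(6780² + 4080²)) / 4080 = 6725 × (6780 + 7912.95) / 4080 ≈ 24218 mm.
Then N = f²/(c·h) = 55² / (0.025 × 24218) = 3025 / 605.45 ≈ 5.

f/5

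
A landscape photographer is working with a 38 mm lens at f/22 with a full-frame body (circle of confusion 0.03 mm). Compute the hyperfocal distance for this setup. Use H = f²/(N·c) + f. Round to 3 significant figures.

2.23 m

Hyperfocal distance H = f²/(N·c) + f = 38²/(22 × 0.03) + 38 = 1444/0.66 + 38 ≈ 2225.9 mm ≈ 2.23 m.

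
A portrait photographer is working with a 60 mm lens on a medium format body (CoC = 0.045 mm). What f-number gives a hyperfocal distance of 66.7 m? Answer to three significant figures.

f/1.20

Rearrange H = f²/(N·c) + f for N: N = f² / ((H − f)·c).
N = 60² / ((66700 − 60) × 0.045) = 3600 / 2999 ≈ 1.20.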